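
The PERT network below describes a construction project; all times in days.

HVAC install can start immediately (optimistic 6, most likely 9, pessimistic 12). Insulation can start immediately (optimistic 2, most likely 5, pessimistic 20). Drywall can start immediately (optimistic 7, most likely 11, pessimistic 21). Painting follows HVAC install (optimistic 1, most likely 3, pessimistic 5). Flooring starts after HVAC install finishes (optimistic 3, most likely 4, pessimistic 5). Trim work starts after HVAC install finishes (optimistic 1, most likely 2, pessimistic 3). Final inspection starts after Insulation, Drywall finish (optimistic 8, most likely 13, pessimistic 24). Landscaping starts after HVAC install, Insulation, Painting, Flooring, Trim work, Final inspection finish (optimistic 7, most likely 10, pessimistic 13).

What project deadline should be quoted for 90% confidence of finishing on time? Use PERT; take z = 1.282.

te_HVAC install = (6 + 4·9 + 12)/6 = 54/6 = 9; σ²_HVAC install = ((12−6)/6)² = 1.000
te_Insulation = (2 + 4·5 + 20)/6 = 42/6 = 7; σ²_Insulation = ((20−2)/6)² = 9.000
te_Drywall = (7 + 4·11 + 21)/6 = 72/6 = 12; σ²_Drywall = ((21−7)/6)² = 5.444
te_Painting = (1 + 4·3 + 5)/6 = 18/6 = 3; σ²_Painting = ((5−1)/6)² = 0.444
te_Flooring = (3 + 4·4 + 5)/6 = 24/6 = 4; σ²_Flooring = ((5−3)/6)² = 0.111
te_Trim work = (1 + 4·2 + 3)/6 = 12/6 = 2; σ²_Trim work = ((3−1)/6)² = 0.111
te_Final inspection = (8 + 4·13 + 24)/6 = 84/6 = 14; σ²_Final inspection = ((24−8)/6)² = 7.111
te_Landscaping = (7 + 4·10 + 13)/6 = 60/6 = 10; σ²_Landscaping = ((13−7)/6)² = 1.000

Forward pass:
ES_HVAC install = 0; EF_HVAC install = 9
ES_Insulation = 0; EF_Insulation = 7
ES_Drywall = 0; EF_Drywall = 12
ES_Painting = 9; EF_Painting = 9+3 = 12
ES_Flooring = 9; EF_Flooring = 9+4 = 13
ES_Trim work = 9; EF_Trim work = 9+2 = 11
ES_Final inspection = max(EF_Insulation=7, EF_Drywall=12) = 12; EF_Final inspection = 12+14 = 26
ES_Landscaping = max(EF_HVAC install=9, EF_Insulation=7, EF_Painting=12, EF_Flooring=13, EF_Trim work=11, EF_Final inspection=26) = 26; EF_Landscaping = 26+10 = 36
Expected project duration μ = 36 days. Critical path: Drywall → Final inspection → Landscaping.

Variance along critical path = 5.444 + 7.111 + 1.000 = 13.556; σ = 3.682 days.
D = μ + z·σ = 36 + 1.282·3.682 = 40.7 days

40.7 days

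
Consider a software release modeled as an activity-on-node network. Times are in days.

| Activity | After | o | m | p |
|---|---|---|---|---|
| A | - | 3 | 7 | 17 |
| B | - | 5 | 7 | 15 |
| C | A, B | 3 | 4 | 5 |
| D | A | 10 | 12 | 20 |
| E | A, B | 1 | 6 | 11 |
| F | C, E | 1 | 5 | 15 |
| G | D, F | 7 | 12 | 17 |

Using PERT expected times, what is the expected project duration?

33 days

te_A = (3 + 4·7 + 17)/6 = 48/6 = 8
te_B = (5 + 4·7 + 15)/6 = 48/6 = 8
te_C = (3 + 4·4 + 5)/6 = 24/6 = 4
te_D = (10 + 4·12 + 20)/6 = 78/6 = 13
te_E = (1 + 4·6 + 11)/6 = 36/6 = 6
te_F = (1 + 4·5 + 15)/6 = 36/6 = 6
te_G = (7 + 4·12 + 17)/6 = 72/6 = 12

Forward pass:
ES_A = 0; EF_A = 8
ES_B = 0; EF_B = 8
ES_C = max(EF_A=8, EF_B=8) = 8; EF_C = 8+4 = 12
ES_D = 8; EF_D = 8+13 = 21
ES_E = max(EF_A=8, EF_B=8) = 8; EF_E = 8+6 = 14
ES_F = max(EF_C=12, EF_E=14) = 14; EF_F = 14+6 = 20
ES_G = max(EF_D=21, EF_F=20) = 21; EF_G = 21+12 = 33
Expected project duration μ = 33 days. Critical path: A → D → G.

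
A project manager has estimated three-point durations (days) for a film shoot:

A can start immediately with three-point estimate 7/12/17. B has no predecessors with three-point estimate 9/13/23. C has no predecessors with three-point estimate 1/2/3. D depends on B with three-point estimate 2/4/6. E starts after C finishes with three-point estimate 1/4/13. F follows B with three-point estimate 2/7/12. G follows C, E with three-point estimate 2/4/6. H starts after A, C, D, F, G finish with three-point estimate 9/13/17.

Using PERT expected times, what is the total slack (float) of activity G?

te_A = (7 + 4·12 + 17)/6 = 72/6 = 12
te_B = (9 + 4·13 + 23)/6 = 84/6 = 14
te_C = (1 + 4·2 + 3)/6 = 12/6 = 2
te_D = (2 + 4·4 + 6)/6 = 24/6 = 4
te_E = (1 + 4·4 + 13)/6 = 30/6 = 5
te_F = (2 + 4·7 + 12)/6 = 42/6 = 7
te_G = (2 + 4·4 + 6)/6 = 24/6 = 4
te_H = (9 + 4·13 + 17)/6 = 78/6 = 13

Forward pass:
ES_A = 0; EF_A = 12
ES_B = 0; EF_B = 14
ES_C = 0; EF_C = 2
ES_D = 14; EF_D = 14+4 = 18
ES_E = 2; EF_E = 2+5 = 7
ES_F = 14; EF_F = 14+7 = 21
ES_G = max(EF_C=2, EF_E=7) = 7; EF_G = 7+4 = 11
ES_H = max(EF_A=12, EF_C=2, EF_D=18, EF_F=21, EF_G=11) = 21; EF_H = 21+13 = 34
Expected project duration μ = 34 days. Critical path: B → F → H.

Backward pass:
LF_H = 34; LS_H = 34−13 = 21
LF_G = LS_H = 21; LS_G = 21−4 = 17
LF_F = LS_H = 21; LS_F = 21−7 = 14
LF_E = LS_G = 17; LS_E = 17−5 = 12
LF_D = LS_H = 21; LS_D = 21−4 = 17
LF_C = min(LS_E=12, LS_G=17, LS_H=21) = 12; LS_C = 12−2 = 10
LF_B = min(LS_D=17, LS_F=14) = 14; LS_B = 14−14 = 0
LF_A = LS_H = 21; LS_A = 21−12 = 9
Slack_G = LS_G − ES_G = 17 − 7 = 10

10 days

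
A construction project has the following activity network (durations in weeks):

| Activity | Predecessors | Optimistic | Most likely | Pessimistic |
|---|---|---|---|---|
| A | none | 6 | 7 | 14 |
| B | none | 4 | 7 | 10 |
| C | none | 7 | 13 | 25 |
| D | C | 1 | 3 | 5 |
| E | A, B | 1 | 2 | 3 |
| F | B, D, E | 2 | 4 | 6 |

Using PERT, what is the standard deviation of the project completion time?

3.14 weeks

te_A = (6 + 4·7 + 14)/6 = 48/6 = 8; σ²_A = ((14−6)/6)² = 1.778
te_B = (4 + 4·7 + 10)/6 = 42/6 = 7; σ²_B = ((10−4)/6)² = 1.000
te_C = (7 + 4·13 + 25)/6 = 84/6 = 14; σ²_C = ((25−7)/6)² = 9.000
te_D = (1 + 4·3 + 5)/6 = 18/6 = 3; σ²_D = ((5−1)/6)² = 0.444
te_E = (1 + 4·2 + 3)/6 = 12/6 = 2; σ²_E = ((3−1)/6)² = 0.111
te_F = (2 + 4·4 + 6)/6 = 24/6 = 4; σ²_F = ((6−2)/6)² = 0.444

Forward pass:
ES_A = 0; EF_A = 8
ES_B = 0; EF_B = 7
ES_C = 0; EF_C = 14
ES_D = 14; EF_D = 14+3 = 17
ES_E = max(EF_A=8, EF_B=7) = 8; EF_E = 8+2 = 10
ES_F = max(EF_B=7, EF_D=17, EF_E=10) = 17; EF_F = 17+4 = 21
Expected project duration μ = 21 weeks. Critical path: C → D → F.

Variance along critical path = 9.000 + 0.444 + 0.444 = 9.889
σ = √9.889 = 3.145 weeks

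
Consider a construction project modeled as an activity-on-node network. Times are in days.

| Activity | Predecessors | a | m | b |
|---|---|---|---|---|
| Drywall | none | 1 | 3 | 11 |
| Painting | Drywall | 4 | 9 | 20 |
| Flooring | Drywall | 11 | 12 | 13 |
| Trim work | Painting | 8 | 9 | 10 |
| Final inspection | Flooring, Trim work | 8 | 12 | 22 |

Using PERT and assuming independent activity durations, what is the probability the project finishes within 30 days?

te_Drywall = (1 + 4·3 + 11)/6 = 24/6 = 4; σ²_Drywall = ((11−1)/6)² = 2.778
te_Painting = (4 + 4·9 + 20)/6 = 60/6 = 10; σ²_Painting = ((20−4)/6)² = 7.111
te_Flooring = (11 + 4·12 + 13)/6 = 72/6 = 12; σ²_Flooring = ((13−11)/6)² = 0.111
te_Trim work = (8 + 4·9 + 10)/6 = 54/6 = 9; σ²_Trim work = ((10−8)/6)² = 0.111
te_Final inspection = (8 + 4·12 + 22)/6 = 78/6 = 13; σ²_Final inspection = ((22−8)/6)² = 5.444

Forward pass:
ES_Drywall = 0; EF_Drywall = 4
ES_Painting = 4; EF_Painting = 4+10 = 14
ES_Flooring = 4; EF_Flooring = 4+12 = 16
ES_Trim work = 14; EF_Trim work = 14+9 = 23
ES_Final inspection = max(EF_Flooring=16, EF_Trim work=23) = 23; EF_Final inspection = 23+13 = 36
Expected project duration μ = 36 days. Critical path: Drywall → Painting → Trim work → Final inspection.

Variance along critical path = 2.778 + 7.111 + 0.111 + 5.444 = 15.444; σ = √15.444 = 3.930 days.
Z = (30 − 36) / 3.930 = -1.527
P(T ≤ 30) = Φ(-1.527) ≈ 0.063

0.063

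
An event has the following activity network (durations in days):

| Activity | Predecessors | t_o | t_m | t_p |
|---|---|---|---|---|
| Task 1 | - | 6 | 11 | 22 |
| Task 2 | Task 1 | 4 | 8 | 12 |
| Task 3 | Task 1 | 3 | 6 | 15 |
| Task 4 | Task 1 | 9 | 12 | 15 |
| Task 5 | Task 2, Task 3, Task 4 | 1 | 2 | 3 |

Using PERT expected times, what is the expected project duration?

te_Task 1 = (6 + 4·11 + 22)/6 = 72/6 = 12
te_Task 2 = (4 + 4·8 + 12)/6 = 48/6 = 8
te_Task 3 = (3 + 4·6 + 15)/6 = 42/6 = 7
te_Task 4 = (9 + 4·12 + 15)/6 = 72/6 = 12
te_Task 5 = (1 + 4·2 + 3)/6 = 12/6 = 2

Forward pass:
ES_Task 1 = 0; EF_Task 1 = 12
ES_Task 2 = 12; EF_Task 2 = 12+8 = 20
ES_Task 3 = 12; EF_Task 3 = 12+7 = 19
ES_Task 4 = 12; EF_Task 4 = 12+12 = 24
ES_Task 5 = max(EF_Task 2=20, EF_Task 3=19, EF_Task 4=24) = 24; EF_Task 5 = 24+2 = 26
Expected project duration μ = 26 days. Critical path: Task 1 → Task 4 → Task 5.

26 days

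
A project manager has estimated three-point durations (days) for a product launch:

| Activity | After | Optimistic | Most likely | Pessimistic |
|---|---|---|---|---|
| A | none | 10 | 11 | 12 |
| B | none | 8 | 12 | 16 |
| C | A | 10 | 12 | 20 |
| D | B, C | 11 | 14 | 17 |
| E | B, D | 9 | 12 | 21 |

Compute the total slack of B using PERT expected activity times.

12 days

te_A = (10 + 4·11 + 12)/6 = 66/6 = 11
te_B = (8 + 4·12 + 16)/6 = 72/6 = 12
te_C = (10 + 4·12 + 20)/6 = 78/6 = 13
te_D = (11 + 4·14 + 17)/6 = 84/6 = 14
te_E = (9 + 4·12 + 21)/6 = 78/6 = 13

Forward pass:
ES_A = 0; EF_A = 11
ES_B = 0; EF_B = 12
ES_C = 11; EF_C = 11+13 = 24
ES_D = max(EF_B=12, EF_C=24) = 24; EF_D = 24+14 = 38
ES_E = max(EF_B=12, EF_D=38) = 38; EF_E = 38+13 = 51
Expected project duration μ = 51 days. Critical path: A → C → D → E.

Backward pass:
LF_E = 51; LS_E = 51−13 = 38
LF_D = LS_E = 38; LS_D = 38−14 = 24
LF_C = LS_D = 24; LS_C = 24−13 = 11
LF_B = min(LS_D=24, LS_E=38) = 24; LS_B = 24−12 = 12
LF_A = LS_C = 11; LS_A = 11−11 = 0
Slack_B = LS_B − ES_B = 12 − 0 = 12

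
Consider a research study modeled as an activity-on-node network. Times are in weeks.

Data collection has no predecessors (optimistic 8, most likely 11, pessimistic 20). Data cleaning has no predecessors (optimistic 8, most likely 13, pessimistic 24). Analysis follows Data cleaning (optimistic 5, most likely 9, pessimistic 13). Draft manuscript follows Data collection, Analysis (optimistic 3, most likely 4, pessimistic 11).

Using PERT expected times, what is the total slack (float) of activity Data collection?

te_Data collection = (8 + 4·11 + 20)/6 = 72/6 = 12
te_Data cleaning = (8 + 4·13 + 24)/6 = 84/6 = 14
te_Analysis = (5 + 4·9 + 13)/6 = 54/6 = 9
te_Draft manuscript = (3 + 4·4 + 11)/6 = 30/6 = 5

Forward pass:
ES_Data collection = 0; EF_Data collection = 12
ES_Data cleaning = 0; EF_Data cleaning = 14
ES_Analysis = 14; EF_Analysis = 14+9 = 23
ES_Draft manuscript = max(EF_Data collection=12, EF_Analysis=23) = 23; EF_Draft manuscript = 23+5 = 28
Expected project duration μ = 28 weeks. Critical path: Data cleaning → Analysis → Draft manuscript.

Backward pass:
LF_Draft manuscript = 28; LS_Draft manuscript = 28−5 = 23
LF_Analysis = LS_Draft manuscript = 23; LS_Analysis = 23−9 = 14
LF_Data cleaning = LS_Analysis = 14; LS_Data cleaning = 14−14 = 0
LF_Data collection = LS_Draft manuscript = 23; LS_Data collection = 23−12 = 11
Slack_Data collection = LS_Data collection − ES_Data collection = 11 − 0 = 11

11 weeks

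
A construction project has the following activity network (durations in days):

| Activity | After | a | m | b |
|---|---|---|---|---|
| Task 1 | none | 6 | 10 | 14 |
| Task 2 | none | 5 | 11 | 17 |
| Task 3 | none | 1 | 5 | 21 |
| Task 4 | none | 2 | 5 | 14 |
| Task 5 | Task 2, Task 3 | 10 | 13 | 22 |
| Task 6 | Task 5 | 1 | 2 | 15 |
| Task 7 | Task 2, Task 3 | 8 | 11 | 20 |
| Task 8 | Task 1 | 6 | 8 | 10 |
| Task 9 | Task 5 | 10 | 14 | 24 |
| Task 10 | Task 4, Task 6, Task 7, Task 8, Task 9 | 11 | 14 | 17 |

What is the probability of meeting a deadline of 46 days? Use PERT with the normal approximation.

te_Task 1 = (6 + 4·10 + 14)/6 = 60/6 = 10; σ²_Task 1 = ((14−6)/6)² = 1.778
te_Task 2 = (5 + 4·11 + 17)/6 = 66/6 = 11; σ²_Task 2 = ((17−5)/6)² = 4.000
te_Task 3 = (1 + 4·5 + 21)/6 = 42/6 = 7; σ²_Task 3 = ((21−1)/6)² = 11.111
te_Task 4 = (2 + 4·5 + 14)/6 = 36/6 = 6; σ²_Task 4 = ((14−2)/6)² = 4.000
te_Task 5 = (10 + 4·13 + 22)/6 = 84/6 = 14; σ²_Task 5 = ((22−10)/6)² = 4.000
te_Task 6 = (1 + 4·2 + 15)/6 = 24/6 = 4; σ²_Task 6 = ((15−1)/6)² = 5.444
te_Task 7 = (8 + 4·11 + 20)/6 = 72/6 = 12; σ²_Task 7 = ((20−8)/6)² = 4.000
te_Task 8 = (6 + 4·8 + 10)/6 = 48/6 = 8; σ²_Task 8 = ((10−6)/6)² = 0.444
te_Task 9 = (10 + 4·14 + 24)/6 = 90/6 = 15; σ²_Task 9 = ((24−10)/6)² = 5.444
te_Task 10 = (11 + 4·14 + 17)/6 = 84/6 = 14; σ²_Task 10 = ((17−11)/6)² = 1.000

Forward pass:
ES_Task 1 = 0; EF_Task 1 = 10
ES_Task 2 = 0; EF_Task 2 = 11
ES_Task 3 = 0; EF_Task 3 = 7
ES_Task 4 = 0; EF_Task 4 = 6
ES_Task 5 = max(EF_Task 2=11, EF_Task 3=7) = 11; EF_Task 5 = 11+14 = 25
ES_Task 6 = 25; EF_Task 6 = 25+4 = 29
ES_Task 7 = max(EF_Task 2=11, EF_Task 3=7) = 11; EF_Task 7 = 11+12 = 23
ES_Task 8 = 10; EF_Task 8 = 10+8 = 18
ES_Task 9 = 25; EF_Task 9 = 25+15 = 40
ES_Task 10 = max(EF_Task 4=6, EF_Task 6=29, EF_Task 7=23, EF_Task 8=18, EF_Task 9=40) = 40; EF_Task 10 = 40+14 = 54
Expected project duration μ = 54 days. Critical path: Task 2 → Task 5 → Task 9 → Task 10.

Variance along critical path = 4.000 + 4.000 + 5.444 + 1.000 = 14.444; σ = √14.444 = 3.801 days.
Z = (46 − 54) / 3.801 = -2.105
P(T ≤ 46) = Φ(-2.105) ≈ 0.018

0.018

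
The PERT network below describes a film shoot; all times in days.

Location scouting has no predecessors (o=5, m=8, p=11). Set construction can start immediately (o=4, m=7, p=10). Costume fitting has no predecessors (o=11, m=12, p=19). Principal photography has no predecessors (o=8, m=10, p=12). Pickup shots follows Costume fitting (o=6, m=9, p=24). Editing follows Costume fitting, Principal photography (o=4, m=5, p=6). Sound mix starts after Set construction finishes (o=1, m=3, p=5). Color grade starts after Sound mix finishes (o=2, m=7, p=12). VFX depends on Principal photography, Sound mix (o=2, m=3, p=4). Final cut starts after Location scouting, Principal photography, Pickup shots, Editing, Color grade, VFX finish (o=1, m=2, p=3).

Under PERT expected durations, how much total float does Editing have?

te_Location scouting = (5 + 4·8 + 11)/6 = 48/6 = 8
te_Set construction = (4 + 4·7 + 10)/6 = 42/6 = 7
te_Costume fitting = (11 + 4·12 + 19)/6 = 78/6 = 13
te_Principal photography = (8 + 4·10 + 12)/6 = 60/6 = 10
te_Pickup shots = (6 + 4·9 + 24)/6 = 66/6 = 11
te_Editing = (4 + 4·5 + 6)/6 = 30/6 = 5
te_Sound mix = (1 + 4·3 + 5)/6 = 18/6 = 3
te_Color grade = (2 + 4·7 + 12)/6 = 42/6 = 7
te_VFX = (2 + 4·3 + 4)/6 = 18/6 = 3
te_Final cut = (1 + 4·2 + 3)/6 = 12/6 = 2

Forward pass:
ES_Location scouting = 0; EF_Location scouting = 8
ES_Set construction = 0; EF_Set construction = 7
ES_Costume fitting = 0; EF_Costume fitting = 13
ES_Principal photography = 0; EF_Principal photography = 10
ES_Pickup shots = 13; EF_Pickup shots = 13+11 = 24
ES_Editing = max(EF_Costume fitting=13, EF_Principal photography=10) = 13; EF_Editing = 13+5 = 18
ES_Sound mix = 7; EF_Sound mix = 7+3 = 10
ES_Color grade = 10; EF_Color grade = 10+7 = 17
ES_VFX = max(EF_Principal photography=10, EF_Sound mix=10) = 10; EF_VFX = 10+3 = 13
ES_Final cut = max(EF_Location scouting=8, EF_Principal photography=10, EF_Pickup shots=24, EF_Editing=18, EF_Color grade=17, EF_VFX=13) = 24; EF_Final cut = 24+2 = 26
Expected project duration μ = 26 days. Critical path: Costume fitting → Pickup shots → Final cut.

Backward pass:
LF_Final cut = 26; LS_Final cut = 26−2 = 24
LF_VFX = LS_Final cut = 24; LS_VFX = 24−3 = 21
LF_Color grade = LS_Final cut = 24; LS_Color grade = 24−7 = 17
LF_Sound mix = min(LS_Color grade=17, LS_VFX=21) = 17; LS_Sound mix = 17−3 = 14
LF_Editing = LS_Final cut = 24; LS_Editing = 24−5 = 19
LF_Pickup shots = LS_Final cut = 24; LS_Pickup shots = 24−11 = 13
LF_Principal photography = min(LS_Editing=19, LS_VFX=21, LS_Final cut=24) = 19; LS_Principal photography = 19−10 = 9
LF_Costume fitting = min(LS_Pickup shots=13, LS_Editing=19) = 13; LS_Costume fitting = 13−13 = 0
LF_Set construction = LS_Sound mix = 14; LS_Set construction = 14−7 = 7
LF_Location scouting = LS_Final cut = 24; LS_Location scouting = 24−8 = 16
Slack_Editing = LS_Editing − ES_Editing = 19 − 13 = 6

6 days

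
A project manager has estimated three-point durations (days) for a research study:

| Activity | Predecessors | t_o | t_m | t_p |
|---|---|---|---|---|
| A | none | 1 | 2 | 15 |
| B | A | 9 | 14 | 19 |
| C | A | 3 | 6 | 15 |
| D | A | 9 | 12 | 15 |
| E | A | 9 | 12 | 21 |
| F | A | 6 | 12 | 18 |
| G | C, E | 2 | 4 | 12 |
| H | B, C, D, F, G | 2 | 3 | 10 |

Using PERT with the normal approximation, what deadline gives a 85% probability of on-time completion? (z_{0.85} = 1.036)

te_A = (1 + 4·2 + 15)/6 = 24/6 = 4; σ²_A = ((15−1)/6)² = 5.444
te_B = (9 + 4·14 + 19)/6 = 84/6 = 14; σ²_B = ((19−9)/6)² = 2.778
te_C = (3 + 4·6 + 15)/6 = 42/6 = 7; σ²_C = ((15−3)/6)² = 4.000
te_D = (9 + 4·12 + 15)/6 = 72/6 = 12; σ²_D = ((15−9)/6)² = 1.000
te_E = (9 + 4·12 + 21)/6 = 78/6 = 13; σ²_E = ((21−9)/6)² = 4.000
te_F = (6 + 4·12 + 18)/6 = 72/6 = 12; σ²_F = ((18−6)/6)² = 4.000
te_G = (2 + 4·4 + 12)/6 = 30/6 = 5; σ²_G = ((12−2)/6)² = 2.778
te_H = (2 + 4·3 + 10)/6 = 24/6 = 4; σ²_H = ((10−2)/6)² = 1.778

Forward pass:
ES_A = 0; EF_A = 4
ES_B = 4; EF_B = 4+14 = 18
ES_C = 4; EF_C = 4+7 = 11
ES_D = 4; EF_D = 4+12 = 16
ES_E = 4; EF_E = 4+13 = 17
ES_F = 4; EF_F = 4+12 = 16
ES_G = max(EF_C=11, EF_E=17) = 17; EF_G = 17+5 = 22
ES_H = max(EF_B=18, EF_C=11, EF_D=16, EF_F=16, EF_G=22) = 22; EF_H = 22+4 = 26
Expected project duration μ = 26 days. Critical path: A → E → G → H.

Variance along critical path = 5.444 + 4.000 + 2.778 + 1.778 = 14.000; σ = 3.742 days.
D = μ + z·σ = 26 + 1.036·3.742 = 29.9 days

29.9 days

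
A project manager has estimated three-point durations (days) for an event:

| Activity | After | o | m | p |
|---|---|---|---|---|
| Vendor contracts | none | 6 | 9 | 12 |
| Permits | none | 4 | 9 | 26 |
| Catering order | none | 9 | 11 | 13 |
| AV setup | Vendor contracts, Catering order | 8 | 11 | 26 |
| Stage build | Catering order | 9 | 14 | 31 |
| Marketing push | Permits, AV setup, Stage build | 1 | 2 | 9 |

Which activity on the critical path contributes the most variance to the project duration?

Stage build

te_Vendor contracts = (6 + 4·9 + 12)/6 = 54/6 = 9; σ²_Vendor contracts = ((12−6)/6)² = 1.000
te_Permits = (4 + 4·9 + 26)/6 = 66/6 = 11; σ²_Permits = ((26−4)/6)² = 13.444
te_Catering order = (9 + 4·11 + 13)/6 = 66/6 = 11; σ²_Catering order = ((13−9)/6)² = 0.444
te_AV setup = (8 + 4·11 + 26)/6 = 78/6 = 13; σ²_AV setup = ((26−8)/6)² = 9.000
te_Stage build = (9 + 4·14 + 31)/6 = 96/6 = 16; σ²_Stage build = ((31−9)/6)² = 13.444
te_Marketing push = (1 + 4·2 + 9)/6 = 18/6 = 3; σ²_Marketing push = ((9−1)/6)² = 1.778

Forward pass:
ES_Vendor contracts = 0; EF_Vendor contracts = 9
ES_Permits = 0; EF_Permits = 11
ES_Catering order = 0; EF_Catering order = 11
ES_AV setup = max(EF_Vendor contracts=9, EF_Catering order=11) = 11; EF_AV setup = 11+13 = 24
ES_Stage build = 11; EF_Stage build = 11+16 = 27
ES_Marketing push = max(EF_Permits=11, EF_AV setup=24, EF_Stage build=27) = 27; EF_Marketing push = 27+3 = 30
Expected project duration μ = 30 days. Critical path: Catering order → Stage build → Marketing push.

Variances on critical path: σ²_Catering order=0.444, σ²_Stage build=13.444, σ²_Marketing push=1.778.
Largest is σ²_Stage build = 13.444.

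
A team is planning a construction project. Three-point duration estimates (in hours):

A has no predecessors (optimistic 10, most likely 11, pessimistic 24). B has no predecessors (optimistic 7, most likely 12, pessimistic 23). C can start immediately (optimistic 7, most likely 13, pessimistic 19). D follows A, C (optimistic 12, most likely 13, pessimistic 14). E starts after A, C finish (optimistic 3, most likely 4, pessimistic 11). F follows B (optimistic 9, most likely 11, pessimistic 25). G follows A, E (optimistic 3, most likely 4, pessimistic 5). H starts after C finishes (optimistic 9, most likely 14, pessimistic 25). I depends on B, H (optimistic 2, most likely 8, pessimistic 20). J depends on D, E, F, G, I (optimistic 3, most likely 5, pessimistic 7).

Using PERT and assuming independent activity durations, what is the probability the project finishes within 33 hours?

0.024

te_A = (10 + 4·11 + 24)/6 = 78/6 = 13; σ²_A = ((24−10)/6)² = 5.444
te_B = (7 + 4·12 + 23)/6 = 78/6 = 13; σ²_B = ((23−7)/6)² = 7.111
te_C = (7 + 4·13 + 19)/6 = 78/6 = 13; σ²_C = ((19−7)/6)² = 4.000
te_D = (12 + 4·13 + 14)/6 = 78/6 = 13; σ²_D = ((14−12)/6)² = 0.111
te_E = (3 + 4·4 + 11)/6 = 30/6 = 5; σ²_E = ((11−3)/6)² = 1.778
te_F = (9 + 4·11 + 25)/6 = 78/6 = 13; σ²_F = ((25−9)/6)² = 7.111
te_G = (3 + 4·4 + 5)/6 = 24/6 = 4; σ²_G = ((5−3)/6)² = 0.111
te_H = (9 + 4·14 + 25)/6 = 90/6 = 15; σ²_H = ((25−9)/6)² = 7.111
te_I = (2 + 4·8 + 20)/6 = 54/6 = 9; σ²_I = ((20−2)/6)² = 9.000
te_J = (3 + 4·5 + 7)/6 = 30/6 = 5; σ²_J = ((7−3)/6)² = 0.444

Forward pass:
ES_A = 0; EF_A = 13
ES_B = 0; EF_B = 13
ES_C = 0; EF_C = 13
ES_D = max(EF_A=13, EF_C=13) = 13; EF_D = 13+13 = 26
ES_E = max(EF_A=13, EF_C=13) = 13; EF_E = 13+5 = 18
ES_F = 13; EF_F = 13+13 = 26
ES_G = max(EF_A=13, EF_E=18) = 18; EF_G = 18+4 = 22
ES_H = 13; EF_H = 13+15 = 28
ES_I = max(EF_B=13, EF_H=28) = 28; EF_I = 28+9 = 37
ES_J = max(EF_D=26, EF_E=18, EF_F=26, EF_G=22, EF_I=37) = 37; EF_J = 37+5 = 42
Expected project duration μ = 42 hours. Critical path: C → H → I → J.

Variance along critical path = 4.000 + 7.111 + 9.000 + 0.444 = 20.556; σ = √20.556 = 4.534 hours.
Z = (33 − 42) / 4.534 = -1.985
P(T ≤ 33) = Φ(-1.985) ≈ 0.024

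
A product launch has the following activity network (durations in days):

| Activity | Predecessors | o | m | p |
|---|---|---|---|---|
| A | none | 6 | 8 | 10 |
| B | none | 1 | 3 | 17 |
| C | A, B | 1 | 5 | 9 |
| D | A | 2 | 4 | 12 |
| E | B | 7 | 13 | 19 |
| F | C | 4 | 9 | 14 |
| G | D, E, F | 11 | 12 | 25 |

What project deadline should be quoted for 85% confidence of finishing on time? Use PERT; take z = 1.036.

te_A = (6 + 4·8 + 10)/6 = 48/6 = 8; σ²_A = ((10−6)/6)² = 0.444
te_B = (1 + 4·3 + 17)/6 = 30/6 = 5; σ²_B = ((17−1)/6)² = 7.111
te_C = (1 + 4·5 + 9)/6 = 30/6 = 5; σ²_C = ((9−1)/6)² = 1.778
te_D = (2 + 4·4 + 12)/6 = 30/6 = 5; σ²_D = ((12−2)/6)² = 2.778
te_E = (7 + 4·13 + 19)/6 = 78/6 = 13; σ²_E = ((19−7)/6)² = 4.000
te_F = (4 + 4·9 + 14)/6 = 54/6 = 9; σ²_F = ((14−4)/6)² = 2.778
te_G = (11 + 4·12 + 25)/6 = 84/6 = 14; σ²_G = ((25−11)/6)² = 5.444

Forward pass:
ES_A = 0; EF_A = 8
ES_B = 0; EF_B = 5
ES_C = max(EF_A=8, EF_B=5) = 8; EF_C = 8+5 = 13
ES_D = 8; EF_D = 8+5 = 13
ES_E = 5; EF_E = 5+13 = 18
ES_F = 13; EF_F = 13+9 = 22
ES_G = max(EF_D=13, EF_E=18, EF_F=22) = 22; EF_G = 22+14 = 36
Expected project duration μ = 36 days. Critical path: A → C → F → G.

Variance along critical path = 0.444 + 1.778 + 2.778 + 5.444 = 10.444; σ = 3.232 days.
D = μ + z·σ = 36 + 1.036·3.232 = 39.3 days

39.3 days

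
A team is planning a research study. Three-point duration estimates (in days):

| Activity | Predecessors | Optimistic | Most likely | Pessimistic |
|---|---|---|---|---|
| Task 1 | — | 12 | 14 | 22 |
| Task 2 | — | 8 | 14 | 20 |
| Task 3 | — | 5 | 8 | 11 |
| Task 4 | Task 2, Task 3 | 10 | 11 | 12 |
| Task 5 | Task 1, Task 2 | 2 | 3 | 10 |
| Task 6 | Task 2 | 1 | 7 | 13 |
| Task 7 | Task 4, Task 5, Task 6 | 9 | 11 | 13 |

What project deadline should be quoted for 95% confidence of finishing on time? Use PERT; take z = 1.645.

39.5 days

te_Task 1 = (12 + 4·14 + 22)/6 = 90/6 = 15; σ²_Task 1 = ((22−12)/6)² = 2.778
te_Task 2 = (8 + 4·14 + 20)/6 = 84/6 = 14; σ²_Task 2 = ((20−8)/6)² = 4.000
te_Task 3 = (5 + 4·8 + 11)/6 = 48/6 = 8; σ²_Task 3 = ((11−5)/6)² = 1.000
te_Task 4 = (10 + 4·11 + 12)/6 = 66/6 = 11; σ²_Task 4 = ((12−10)/6)² = 0.111
te_Task 5 = (2 + 4·3 + 10)/6 = 24/6 = 4; σ²_Task 5 = ((10−2)/6)² = 1.778
te_Task 6 = (1 + 4·7 + 13)/6 = 42/6 = 7; σ²_Task 6 = ((13−1)/6)² = 4.000
te_Task 7 = (9 + 4·11 + 13)/6 = 66/6 = 11; σ²_Task 7 = ((13−9)/6)² = 0.444

Forward pass:
ES_Task 1 = 0; EF_Task 1 = 15
ES_Task 2 = 0; EF_Task 2 = 14
ES_Task 3 = 0; EF_Task 3 = 8
ES_Task 4 = max(EF_Task 2=14, EF_Task 3=8) = 14; EF_Task 4 = 14+11 = 25
ES_Task 5 = max(EF_Task 1=15, EF_Task 2=14) = 15; EF_Task 5 = 15+4 = 19
ES_Task 6 = 14; EF_Task 6 = 14+7 = 21
ES_Task 7 = max(EF_Task 4=25, EF_Task 5=19, EF_Task 6=21) = 25; EF_Task 7 = 25+11 = 36
Expected project duration μ = 36 days. Critical path: Task 2 → Task 4 → Task 7.

Variance along critical path = 4.000 + 0.111 + 0.444 = 4.556; σ = 2.134 days.
D = μ + z·σ = 36 + 1.645·2.134 = 39.5 days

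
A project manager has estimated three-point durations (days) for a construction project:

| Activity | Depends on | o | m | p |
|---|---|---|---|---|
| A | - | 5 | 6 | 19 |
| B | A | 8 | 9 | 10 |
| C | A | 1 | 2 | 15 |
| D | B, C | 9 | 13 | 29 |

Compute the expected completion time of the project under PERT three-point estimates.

te_A = (5 + 4·6 + 19)/6 = 48/6 = 8
te_B = (8 + 4·9 + 10)/6 = 54/6 = 9
te_C = (1 + 4·2 + 15)/6 = 24/6 = 4
te_D = (9 + 4·13 + 29)/6 = 90/6 = 15

Forward pass:
ES_A = 0; EF_A = 8
ES_B = 8; EF_B = 8+9 = 17
ES_C = 8; EF_C = 8+4 = 12
ES_D = max(EF_B=17, EF_C=12) = 17; EF_D = 17+15 = 32
Expected project duration μ = 32 days. Critical path: A → B → D.

32 days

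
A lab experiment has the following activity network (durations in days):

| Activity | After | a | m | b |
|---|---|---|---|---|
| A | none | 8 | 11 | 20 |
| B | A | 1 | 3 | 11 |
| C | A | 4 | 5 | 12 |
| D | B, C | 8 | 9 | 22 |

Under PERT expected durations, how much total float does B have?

te_A = (8 + 4·11 + 20)/6 = 72/6 = 12
te_B = (1 + 4·3 + 11)/6 = 24/6 = 4
te_C = (4 + 4·5 + 12)/6 = 36/6 = 6
te_D = (8 + 4·9 + 22)/6 = 66/6 = 11

Forward pass:
ES_A = 0; EF_A = 12
ES_B = 12; EF_B = 12+4 = 16
ES_C = 12; EF_C = 12+6 = 18
ES_D = max(EF_B=16, EF_C=18) = 18; EF_D = 18+11 = 29
Expected project duration μ = 29 days. Critical path: A → C → D.

Backward pass:
LF_D = 29; LS_D = 29−11 = 18
LF_C = LS_D = 18; LS_C = 18−6 = 12
LF_B = LS_D = 18; LS_B = 18−4 = 14
LF_A = min(LS_B=14, LS_C=12) = 12; LS_A = 12−12 = 0
Slack_B = LS_B − ES_B = 14 − 12 = 2

2 days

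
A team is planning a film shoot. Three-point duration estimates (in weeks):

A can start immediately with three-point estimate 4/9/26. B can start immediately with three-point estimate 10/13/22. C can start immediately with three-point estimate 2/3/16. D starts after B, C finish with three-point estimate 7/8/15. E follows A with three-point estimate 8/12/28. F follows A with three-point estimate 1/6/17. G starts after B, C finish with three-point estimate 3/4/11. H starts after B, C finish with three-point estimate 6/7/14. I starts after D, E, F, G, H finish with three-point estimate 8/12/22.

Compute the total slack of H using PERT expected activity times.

te_A = (4 + 4·9 + 26)/6 = 66/6 = 11
te_B = (10 + 4·13 + 22)/6 = 84/6 = 14
te_C = (2 + 4·3 + 16)/6 = 30/6 = 5
te_D = (7 + 4·8 + 15)/6 = 54/6 = 9
te_E = (8 + 4·12 + 28)/6 = 84/6 = 14
te_F = (1 + 4·6 + 17)/6 = 42/6 = 7
te_G = (3 + 4·4 + 11)/6 = 30/6 = 5
te_H = (6 + 4·7 + 14)/6 = 48/6 = 8
te_I = (8 + 4·12 + 22)/6 = 78/6 = 13

Forward pass:
ES_A = 0; EF_A = 11
ES_B = 0; EF_B = 14
ES_C = 0; EF_C = 5
ES_D = max(EF_B=14, EF_C=5) = 14; EF_D = 14+9 = 23
ES_E = 11; EF_E = 11+14 = 25
ES_F = 11; EF_F = 11+7 = 18
ES_G = max(EF_B=14, EF_C=5) = 14; EF_G = 14+5 = 19
ES_H = max(EF_B=14, EF_C=5) = 14; EF_H = 14+8 = 22
ES_I = max(EF_D=23, EF_E=25, EF_F=18, EF_G=19, EF_H=22) = 25; EF_I = 25+13 = 38
Expected project duration μ = 38 weeks. Critical path: A → E → I.

Backward pass:
LF_I = 38; LS_I = 38−13 = 25
LF_H = LS_I = 25; LS_H = 25−8 = 17
LF_G = LS_I = 25; LS_G = 25−5 = 20
LF_F = LS_I = 25; LS_F = 25−7 = 18
LF_E = LS_I = 25; LS_E = 25−14 = 11
LF_D = LS_I = 25; LS_D = 25−9 = 16
LF_C = min(LS_D=16, LS_G=20, LS_H=17) = 16; LS_C = 16−5 = 11
LF_B = min(LS_D=16, LS_G=20, LS_H=17) = 16; LS_B = 16−14 = 2
LF_A = min(LS_E=11, LS_F=18) = 11; LS_A = 11−11 = 0
Slack_H = LS_H − ES_H = 17 − 14 = 3

3 weeks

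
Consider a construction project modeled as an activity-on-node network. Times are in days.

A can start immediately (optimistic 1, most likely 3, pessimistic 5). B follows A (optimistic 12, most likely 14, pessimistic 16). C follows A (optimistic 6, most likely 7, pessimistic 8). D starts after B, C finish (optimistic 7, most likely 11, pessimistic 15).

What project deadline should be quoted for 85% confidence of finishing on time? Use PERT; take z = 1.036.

te_A = (1 + 4·3 + 5)/6 = 18/6 = 3; σ²_A = ((5−1)/6)² = 0.444
te_B = (12 + 4·14 + 16)/6 = 84/6 = 14; σ²_B = ((16−12)/6)² = 0.444
te_C = (6 + 4·7 + 8)/6 = 42/6 = 7; σ²_C = ((8−6)/6)² = 0.111
te_D = (7 + 4·11 + 15)/6 = 66/6 = 11; σ²_D = ((15−7)/6)² = 1.778

Forward pass:
ES_A = 0; EF_A = 3
ES_B = 3; EF_B = 3+14 = 17
ES_C = 3; EF_C = 3+7 = 10
ES_D = max(EF_B=17, EF_C=10) = 17; EF_D = 17+11 = 28
Expected project duration μ = 28 days. Critical path: A → B → D.

Variance along critical path = 0.444 + 0.444 + 1.778 = 2.667; σ = 1.633 days.
D = μ + z·σ = 28 + 1.036·1.633 = 29.7 days

29.7 days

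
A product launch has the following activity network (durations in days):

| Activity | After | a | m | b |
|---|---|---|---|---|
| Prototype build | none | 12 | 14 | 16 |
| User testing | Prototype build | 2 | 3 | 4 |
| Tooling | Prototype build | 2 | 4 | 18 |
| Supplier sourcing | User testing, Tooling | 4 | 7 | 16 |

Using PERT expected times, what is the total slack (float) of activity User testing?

3 days

te_Prototype build = (12 + 4·14 + 16)/6 = 84/6 = 14
te_User testing = (2 + 4·3 + 4)/6 = 18/6 = 3
te_Tooling = (2 + 4·4 + 18)/6 = 36/6 = 6
te_Supplier sourcing = (4 + 4·7 + 16)/6 = 48/6 = 8

Forward pass:
ES_Prototype build = 0; EF_Prototype build = 14
ES_User testing = 14; EF_User testing = 14+3 = 17
ES_Tooling = 14; EF_Tooling = 14+6 = 20
ES_Supplier sourcing = max(EF_User testing=17, EF_Tooling=20) = 20; EF_Supplier sourcing = 20+8 = 28
Expected project duration μ = 28 days. Critical path: Prototype build → Tooling → Supplier sourcing.

Backward pass:
LF_Supplier sourcing = 28; LS_Supplier sourcing = 28−8 = 20
LF_Tooling = LS_Supplier sourcing = 20; LS_Tooling = 20−6 = 14
LF_User testing = LS_Supplier sourcing = 20; LS_User testing = 20−3 = 17
LF_Prototype build = min(LS_User testing=17, LS_Tooling=14) = 14; LS_Prototype build = 14−14 = 0
Slack_User testing = LS_User testing − ES_User testing = 17 − 14 = 3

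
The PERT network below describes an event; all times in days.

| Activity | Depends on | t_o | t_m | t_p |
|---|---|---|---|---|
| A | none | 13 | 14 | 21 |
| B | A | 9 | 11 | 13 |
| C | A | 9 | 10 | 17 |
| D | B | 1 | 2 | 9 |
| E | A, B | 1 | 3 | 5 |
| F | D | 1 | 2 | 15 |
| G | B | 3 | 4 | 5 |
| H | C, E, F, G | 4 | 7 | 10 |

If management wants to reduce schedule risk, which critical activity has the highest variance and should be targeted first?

te_A = (13 + 4·14 + 21)/6 = 90/6 = 15; σ²_A = ((21−13)/6)² = 1.778
te_B = (9 + 4·11 + 13)/6 = 66/6 = 11; σ²_B = ((13−9)/6)² = 0.444
te_C = (9 + 4·10 + 17)/6 = 66/6 = 11; σ²_C = ((17−9)/6)² = 1.778
te_D = (1 + 4·2 + 9)/6 = 18/6 = 3; σ²_D = ((9−1)/6)² = 1.778
te_E = (1 + 4·3 + 5)/6 = 18/6 = 3; σ²_E = ((5−1)/6)² = 0.444
te_F = (1 + 4·2 + 15)/6 = 24/6 = 4; σ²_F = ((15−1)/6)² = 5.444
te_G = (3 + 4·4 + 5)/6 = 24/6 = 4; σ²_G = ((5−3)/6)² = 0.111
te_H = (4 + 4·7 + 10)/6 = 42/6 = 7; σ²_H = ((10−4)/6)² = 1.000

Forward pass:
ES_A = 0; EF_A = 15
ES_B = 15; EF_B = 15+11 = 26
ES_C = 15; EF_C = 15+11 = 26
ES_D = 26; EF_D = 26+3 = 29
ES_E = max(EF_A=15, EF_B=26) = 26; EF_E = 26+3 = 29
ES_F = 29; EF_F = 29+4 = 33
ES_G = 26; EF_G = 26+4 = 30
ES_H = max(EF_C=26, EF_E=29, EF_F=33, EF_G=30) = 33; EF_H = 33+7 = 40
Expected project duration μ = 40 days. Critical path: A → B → D → F → H.

Variances on critical path: σ²_A=1.778, σ²_B=0.444, σ²_D=1.778, σ²_F=5.444, σ²_H=1.000.
Largest is σ²_F = 5.444.

F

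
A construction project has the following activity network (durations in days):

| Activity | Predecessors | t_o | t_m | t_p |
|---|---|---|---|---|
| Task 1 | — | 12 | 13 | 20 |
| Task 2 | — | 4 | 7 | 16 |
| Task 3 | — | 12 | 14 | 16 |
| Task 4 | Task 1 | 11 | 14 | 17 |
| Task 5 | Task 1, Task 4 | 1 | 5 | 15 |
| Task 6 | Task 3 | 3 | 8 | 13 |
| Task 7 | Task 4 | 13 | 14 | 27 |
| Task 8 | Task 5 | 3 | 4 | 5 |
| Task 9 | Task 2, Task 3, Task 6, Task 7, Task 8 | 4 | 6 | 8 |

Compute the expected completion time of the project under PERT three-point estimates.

50 days

te_Task 1 = (12 + 4·13 + 20)/6 = 84/6 = 14
te_Task 2 = (4 + 4·7 + 16)/6 = 48/6 = 8
te_Task 3 = (12 + 4·14 + 16)/6 = 84/6 = 14
te_Task 4 = (11 + 4·14 + 17)/6 = 84/6 = 14
te_Task 5 = (1 + 4·5 + 15)/6 = 36/6 = 6
te_Task 6 = (3 + 4·8 + 13)/6 = 48/6 = 8
te_Task 7 = (13 + 4·14 + 27)/6 = 96/6 = 16
te_Task 8 = (3 + 4·4 + 5)/6 = 24/6 = 4
te_Task 9 = (4 + 4·6 + 8)/6 = 36/6 = 6

Forward pass:
ES_Task 1 = 0; EF_Task 1 = 14
ES_Task 2 = 0; EF_Task 2 = 8
ES_Task 3 = 0; EF_Task 3 = 14
ES_Task 4 = 14; EF_Task 4 = 14+14 = 28
ES_Task 5 = max(EF_Task 1=14, EF_Task 4=28) = 28; EF_Task 5 = 28+6 = 34
ES_Task 6 = 14; EF_Task 6 = 14+8 = 22
ES_Task 7 = 28; EF_Task 7 = 28+16 = 44
ES_Task 8 = 34; EF_Task 8 = 34+4 = 38
ES_Task 9 = max(EF_Task 2=8, EF_Task 3=14, EF_Task 6=22, EF_Task 7=44, EF_Task 8=38) = 44; EF_Task 9 = 44+6 = 50
Expected project duration μ = 50 days. Critical path: Task 1 → Task 4 → Task 7 → Task 9.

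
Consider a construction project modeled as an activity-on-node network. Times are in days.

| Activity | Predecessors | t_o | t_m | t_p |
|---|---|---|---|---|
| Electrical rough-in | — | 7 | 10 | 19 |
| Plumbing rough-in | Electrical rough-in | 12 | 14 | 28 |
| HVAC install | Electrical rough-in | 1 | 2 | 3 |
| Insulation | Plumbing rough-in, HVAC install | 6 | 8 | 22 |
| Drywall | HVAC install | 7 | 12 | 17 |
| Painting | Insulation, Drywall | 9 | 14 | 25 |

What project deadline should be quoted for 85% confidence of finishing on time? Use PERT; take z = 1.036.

57.2 days

te_Electrical rough-in = (7 + 4·10 + 19)/6 = 66/6 = 11; σ²_Electrical rough-in = ((19−7)/6)² = 4.000
te_Plumbing rough-in = (12 + 4·14 + 28)/6 = 96/6 = 16; σ²_Plumbing rough-in = ((28−12)/6)² = 7.111
te_HVAC install = (1 + 4·2 + 3)/6 = 12/6 = 2; σ²_HVAC install = ((3−1)/6)² = 0.111
te_Insulation = (6 + 4·8 + 22)/6 = 60/6 = 10; σ²_Insulation = ((22−6)/6)² = 7.111
te_Drywall = (7 + 4·12 + 17)/6 = 72/6 = 12; σ²_Drywall = ((17−7)/6)² = 2.778
te_Painting = (9 + 4·14 + 25)/6 = 90/6 = 15; σ²_Painting = ((25−9)/6)² = 7.111

Forward pass:
ES_Electrical rough-in = 0; EF_Electrical rough-in = 11
ES_Plumbing rough-in = 11; EF_Plumbing rough-in = 11+16 = 27
ES_HVAC install = 11; EF_HVAC install = 11+2 = 13
ES_Insulation = max(EF_Plumbing rough-in=27, EF_HVAC install=13) = 27; EF_Insulation = 27+10 = 37
ES_Drywall = 13; EF_Drywall = 13+12 = 25
ES_Painting = max(EF_Insulation=37, EF_Drywall=25) = 37; EF_Painting = 37+15 = 52
Expected project duration μ = 52 days. Critical path: Electrical rough-in → Plumbing rough-in → Insulation → Painting.

Variance along critical path = 4.000 + 7.111 + 7.111 + 7.111 = 25.333; σ = 5.033 days.
D = μ + z·σ = 52 + 1.036·5.033 = 57.2 days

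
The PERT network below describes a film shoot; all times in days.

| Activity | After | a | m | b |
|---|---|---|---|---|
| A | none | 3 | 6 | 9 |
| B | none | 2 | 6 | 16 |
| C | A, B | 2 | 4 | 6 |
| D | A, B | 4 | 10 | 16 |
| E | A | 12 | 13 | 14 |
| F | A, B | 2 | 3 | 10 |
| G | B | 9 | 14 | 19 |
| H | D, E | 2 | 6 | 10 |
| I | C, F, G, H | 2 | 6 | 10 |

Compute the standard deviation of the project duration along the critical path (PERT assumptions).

2.16 days

te_A = (3 + 4·6 + 9)/6 = 36/6 = 6; σ²_A = ((9−3)/6)² = 1.000
te_B = (2 + 4·6 + 16)/6 = 42/6 = 7; σ²_B = ((16−2)/6)² = 5.444
te_C = (2 + 4·4 + 6)/6 = 24/6 = 4; σ²_C = ((6−2)/6)² = 0.444
te_D = (4 + 4·10 + 16)/6 = 60/6 = 10; σ²_D = ((16−4)/6)² = 4.000
te_E = (12 + 4·13 + 14)/6 = 78/6 = 13; σ²_E = ((14−12)/6)² = 0.111
te_F = (2 + 4·3 + 10)/6 = 24/6 = 4; σ²_F = ((10−2)/6)² = 1.778
te_G = (9 + 4·14 + 19)/6 = 84/6 = 14; σ²_G = ((19−9)/6)² = 2.778
te_H = (2 + 4·6 + 10)/6 = 36/6 = 6; σ²_H = ((10−2)/6)² = 1.778
te_I = (2 + 4·6 + 10)/6 = 36/6 = 6; σ²_I = ((10−2)/6)² = 1.778

Forward pass:
ES_A = 0; EF_A = 6
ES_B = 0; EF_B = 7
ES_C = max(EF_A=6, EF_B=7) = 7; EF_C = 7+4 = 11
ES_D = max(EF_A=6, EF_B=7) = 7; EF_D = 7+10 = 17
ES_E = 6; EF_E = 6+13 = 19
ES_F = max(EF_A=6, EF_B=7) = 7; EF_F = 7+4 = 11
ES_G = 7; EF_G = 7+14 = 21
ES_H = max(EF_D=17, EF_E=19) = 19; EF_H = 19+6 = 25
ES_I = max(EF_C=11, EF_F=11, EF_G=21, EF_H=25) = 25; EF_I = 25+6 = 31
Expected project duration μ = 31 days. Critical path: A → E → H → I.

Variance along critical path = 1.000 + 0.111 + 1.778 + 1.778 = 4.667
σ = √4.667 = 2.160 days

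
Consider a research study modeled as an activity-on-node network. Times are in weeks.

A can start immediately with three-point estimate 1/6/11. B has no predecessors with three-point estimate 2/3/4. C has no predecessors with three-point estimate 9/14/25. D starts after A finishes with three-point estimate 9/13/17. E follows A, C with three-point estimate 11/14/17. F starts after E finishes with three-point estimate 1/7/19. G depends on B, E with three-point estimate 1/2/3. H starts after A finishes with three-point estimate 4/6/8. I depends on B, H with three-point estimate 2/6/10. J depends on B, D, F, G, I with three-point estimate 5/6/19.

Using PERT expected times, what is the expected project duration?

45 weeks

te_A = (1 + 4·6 + 11)/6 = 36/6 = 6
te_B = (2 + 4·3 + 4)/6 = 18/6 = 3
te_C = (9 + 4·14 + 25)/6 = 90/6 = 15
te_D = (9 + 4·13 + 17)/6 = 78/6 = 13
te_E = (11 + 4·14 + 17)/6 = 84/6 = 14
te_F = (1 + 4·7 + 19)/6 = 48/6 = 8
te_G = (1 + 4·2 + 3)/6 = 12/6 = 2
te_H = (4 + 4·6 + 8)/6 = 36/6 = 6
te_I = (2 + 4·6 + 10)/6 = 36/6 = 6
te_J = (5 + 4·6 + 19)/6 = 48/6 = 8

Forward pass:
ES_A = 0; EF_A = 6
ES_B = 0; EF_B = 3
ES_C = 0; EF_C = 15
ES_D = 6; EF_D = 6+13 = 19
ES_E = max(EF_A=6, EF_C=15) = 15; EF_E = 15+14 = 29
ES_F = 29; EF_F = 29+8 = 37
ES_G = max(EF_B=3, EF_E=29) = 29; EF_G = 29+2 = 31
ES_H = 6; EF_H = 6+6 = 12
ES_I = max(EF_B=3, EF_H=12) = 12; EF_I = 12+6 = 18
ES_J = max(EF_B=3, EF_D=19, EF_F=37, EF_G=31, EF_I=18) = 37; EF_J = 37+8 = 45
Expected project duration μ = 45 weeks. Critical path: C → E → F → J.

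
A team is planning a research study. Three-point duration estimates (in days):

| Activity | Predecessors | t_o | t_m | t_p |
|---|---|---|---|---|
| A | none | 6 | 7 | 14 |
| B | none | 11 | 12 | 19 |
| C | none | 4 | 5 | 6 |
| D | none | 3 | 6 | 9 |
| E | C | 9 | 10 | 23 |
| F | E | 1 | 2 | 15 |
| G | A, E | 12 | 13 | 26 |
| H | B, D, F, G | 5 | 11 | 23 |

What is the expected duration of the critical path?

te_A = (6 + 4·7 + 14)/6 = 48/6 = 8
te_B = (11 + 4·12 + 19)/6 = 78/6 = 13
te_C = (4 + 4·5 + 6)/6 = 30/6 = 5
te_D = (3 + 4·6 + 9)/6 = 36/6 = 6
te_E = (9 + 4·10 + 23)/6 = 72/6 = 12
te_F = (1 + 4·2 + 15)/6 = 24/6 = 4
te_G = (12 + 4·13 + 26)/6 = 90/6 = 15
te_H = (5 + 4·11 + 23)/6 = 72/6 = 12

Forward pass:
ES_A = 0; EF_A = 8
ES_B = 0; EF_B = 13
ES_C = 0; EF_C = 5
ES_D = 0; EF_D = 6
ES_E = 5; EF_E = 5+12 = 17
ES_F = 17; EF_F = 17+4 = 21
ES_G = max(EF_A=8, EF_E=17) = 17; EF_G = 17+15 = 32
ES_H = max(EF_B=13, EF_D=6, EF_F=21, EF_G=32) = 32; EF_H = 32+12 = 44
Expected project duration μ = 44 days. Critical path: C → E → G → H.

44 days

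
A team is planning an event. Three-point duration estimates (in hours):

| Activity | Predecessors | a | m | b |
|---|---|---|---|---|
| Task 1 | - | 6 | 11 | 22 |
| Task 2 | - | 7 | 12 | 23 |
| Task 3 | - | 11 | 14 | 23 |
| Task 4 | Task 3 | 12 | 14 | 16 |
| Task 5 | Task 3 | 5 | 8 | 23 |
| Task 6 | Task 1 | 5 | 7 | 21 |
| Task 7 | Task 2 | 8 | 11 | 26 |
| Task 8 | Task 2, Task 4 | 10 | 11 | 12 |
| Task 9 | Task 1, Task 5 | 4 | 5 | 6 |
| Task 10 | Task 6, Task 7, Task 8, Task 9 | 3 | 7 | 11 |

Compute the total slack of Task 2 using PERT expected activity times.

14 hours

te_Task 1 = (6 + 4·11 + 22)/6 = 72/6 = 12
te_Task 2 = (7 + 4·12 + 23)/6 = 78/6 = 13
te_Task 3 = (11 + 4·14 + 23)/6 = 90/6 = 15
te_Task 4 = (12 + 4·14 + 16)/6 = 84/6 = 14
te_Task 5 = (5 + 4·8 + 23)/6 = 60/6 = 10
te_Task 6 = (5 + 4·7 + 21)/6 = 54/6 = 9
te_Task 7 = (8 + 4·11 + 26)/6 = 78/6 = 13
te_Task 8 = (10 + 4·11 + 12)/6 = 66/6 = 11
te_Task 9 = (4 + 4·5 + 6)/6 = 30/6 = 5
te_Task 10 = (3 + 4·7 + 11)/6 = 42/6 = 7

Forward pass:
ES_Task 1 = 0; EF_Task 1 = 12
ES_Task 2 = 0; EF_Task 2 = 13
ES_Task 3 = 0; EF_Task 3 = 15
ES_Task 4 = 15; EF_Task 4 = 15+14 = 29
ES_Task 5 = 15; EF_Task 5 = 15+10 = 25
ES_Task 6 = 12; EF_Task 6 = 12+9 = 21
ES_Task 7 = 13; EF_Task 7 = 13+13 = 26
ES_Task 8 = max(EF_Task 2=13, EF_Task 4=29) = 29; EF_Task 8 = 29+11 = 40
ES_Task 9 = max(EF_Task 1=12, EF_Task 5=25) = 25; EF_Task 9 = 25+5 = 30
ES_Task 10 = max(EF_Task 6=21, EF_Task 7=26, EF_Task 8=40, EF_Task 9=30) = 40; EF_Task 10 = 40+7 = 47
Expected project duration μ = 47 hours. Critical path: Task 3 → Task 4 → Task 8 → Task 10.

Backward pass:
LF_Task 10 = 47; LS_Task 10 = 47−7 = 40
LF_Task 9 = LS_Task 10 = 40; LS_Task 9 = 40−5 = 35
LF_Task 8 = LS_Task 10 = 40; LS_Task 8 = 40−11 = 29
LF_Task 7 = LS_Task 10 = 40; LS_Task 7 = 40−13 = 27
LF_Task 6 = LS_Task 10 = 40; LS_Task 6 = 40−9 = 31
LF_Task 5 = LS_Task 9 = 35; LS_Task 5 = 35−10 = 25
LF_Task 4 = LS_Task 8 = 29; LS_Task 4 = 29−14 = 15
LF_Task 3 = min(LS_Task 4=15, LS_Task 5=25) = 15; LS_Task 3 = 15−15 = 0
LF_Task 2 = min(LS_Task 7=27, LS_Task 8=29) = 27; LS_Task 2 = 27−13 = 14
LF_Task 1 = min(LS_Task 6=31, LS_Task 9=35) = 31; LS_Task 1 = 31−12 = 19
Slack_Task 2 = LS_Task 2 − ES_Task 2 = 14 − 0 = 14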